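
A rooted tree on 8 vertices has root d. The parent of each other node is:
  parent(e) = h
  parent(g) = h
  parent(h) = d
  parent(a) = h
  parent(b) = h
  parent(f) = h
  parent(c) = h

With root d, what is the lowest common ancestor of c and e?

Path c→root: c h d; path e→root: e h d.
First common node: h.

h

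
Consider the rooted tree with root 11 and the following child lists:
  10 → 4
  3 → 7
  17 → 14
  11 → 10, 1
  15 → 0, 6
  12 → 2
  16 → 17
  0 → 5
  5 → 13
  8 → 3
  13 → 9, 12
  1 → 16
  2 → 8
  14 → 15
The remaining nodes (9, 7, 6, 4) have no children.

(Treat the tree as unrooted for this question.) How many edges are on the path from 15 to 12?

15 – 0 – 5 – 13 – 12: 4 edges.

4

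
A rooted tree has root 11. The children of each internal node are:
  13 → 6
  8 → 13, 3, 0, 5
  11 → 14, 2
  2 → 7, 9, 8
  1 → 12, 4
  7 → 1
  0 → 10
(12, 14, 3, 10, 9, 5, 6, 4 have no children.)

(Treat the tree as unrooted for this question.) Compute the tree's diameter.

6

BFS from 12 reaches 6 last, at distance 6; BFS from 6 confirms no node is farther.
Path: 12–1–7–2–8–13–6.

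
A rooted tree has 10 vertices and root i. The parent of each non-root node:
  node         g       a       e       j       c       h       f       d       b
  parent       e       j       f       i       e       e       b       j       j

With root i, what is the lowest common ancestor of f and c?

Path f→root: f b j i; path c→root: c e f b j i.
First common node: f.

f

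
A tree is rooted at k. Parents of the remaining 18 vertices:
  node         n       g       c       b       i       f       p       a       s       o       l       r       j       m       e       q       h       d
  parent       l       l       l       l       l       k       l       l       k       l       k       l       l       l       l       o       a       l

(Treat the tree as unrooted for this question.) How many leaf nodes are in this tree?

15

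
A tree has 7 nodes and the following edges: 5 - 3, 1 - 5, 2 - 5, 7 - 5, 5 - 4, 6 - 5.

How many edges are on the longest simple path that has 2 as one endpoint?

2

The node farthest from 2 is 7 (4, 6, 1, 3 also at distance 2), via 2 – 5 – 7 — 2 edges.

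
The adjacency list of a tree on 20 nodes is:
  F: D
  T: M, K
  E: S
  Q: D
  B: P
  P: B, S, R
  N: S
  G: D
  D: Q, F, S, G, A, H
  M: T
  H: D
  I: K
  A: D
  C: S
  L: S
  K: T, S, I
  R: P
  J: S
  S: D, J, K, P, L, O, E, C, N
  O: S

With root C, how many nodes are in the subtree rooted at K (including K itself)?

4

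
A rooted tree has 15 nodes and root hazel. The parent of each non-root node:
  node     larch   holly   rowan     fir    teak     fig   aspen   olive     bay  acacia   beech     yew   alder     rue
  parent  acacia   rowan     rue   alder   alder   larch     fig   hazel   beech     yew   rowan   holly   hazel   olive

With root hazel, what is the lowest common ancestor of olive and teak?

hazel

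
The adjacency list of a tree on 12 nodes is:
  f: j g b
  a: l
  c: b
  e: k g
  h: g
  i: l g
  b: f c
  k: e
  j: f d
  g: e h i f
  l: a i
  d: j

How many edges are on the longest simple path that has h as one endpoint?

4

The node farthest from h is a (c, d also at distance 4), via h – g – i – l – a — 4 edges.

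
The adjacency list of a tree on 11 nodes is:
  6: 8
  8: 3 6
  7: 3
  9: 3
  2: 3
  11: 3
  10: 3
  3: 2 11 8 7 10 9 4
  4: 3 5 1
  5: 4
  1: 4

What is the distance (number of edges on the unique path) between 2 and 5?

2 - 3 - 4 - 5: 3 edges.

3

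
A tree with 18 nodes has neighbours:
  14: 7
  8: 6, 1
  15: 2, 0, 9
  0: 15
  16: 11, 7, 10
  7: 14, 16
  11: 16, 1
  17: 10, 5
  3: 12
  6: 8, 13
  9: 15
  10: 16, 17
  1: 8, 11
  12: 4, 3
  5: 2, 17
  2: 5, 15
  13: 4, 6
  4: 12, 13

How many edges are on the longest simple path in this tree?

A longest path is 3 – 12 – 4 – 13 – 6 – 8 – 1 – 11 – 16 – 10 – 17 – 5 – 2 – 15 – 0, with 14 edges.

14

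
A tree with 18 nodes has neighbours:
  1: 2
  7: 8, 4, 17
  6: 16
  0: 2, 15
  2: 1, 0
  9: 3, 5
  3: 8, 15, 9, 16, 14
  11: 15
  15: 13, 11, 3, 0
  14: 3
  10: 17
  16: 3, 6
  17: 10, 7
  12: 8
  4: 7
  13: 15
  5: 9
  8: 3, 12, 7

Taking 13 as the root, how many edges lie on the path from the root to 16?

3

13–15–3–16 — 3 edges.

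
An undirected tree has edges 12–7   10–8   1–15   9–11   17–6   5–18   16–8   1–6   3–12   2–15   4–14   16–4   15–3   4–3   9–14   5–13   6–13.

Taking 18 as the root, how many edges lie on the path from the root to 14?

Climbing from 14 to the root: 14–4–3–15–1–6–13–5–18. That's 8 steps.

8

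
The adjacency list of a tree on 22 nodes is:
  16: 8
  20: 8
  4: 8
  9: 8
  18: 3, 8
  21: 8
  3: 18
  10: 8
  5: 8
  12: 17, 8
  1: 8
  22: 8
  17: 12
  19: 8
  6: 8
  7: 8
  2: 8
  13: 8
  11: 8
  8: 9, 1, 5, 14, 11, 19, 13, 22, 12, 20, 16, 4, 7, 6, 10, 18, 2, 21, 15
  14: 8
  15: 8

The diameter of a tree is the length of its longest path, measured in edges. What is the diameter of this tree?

4

A longest path is 17-12-8-18-3, with 4 edges.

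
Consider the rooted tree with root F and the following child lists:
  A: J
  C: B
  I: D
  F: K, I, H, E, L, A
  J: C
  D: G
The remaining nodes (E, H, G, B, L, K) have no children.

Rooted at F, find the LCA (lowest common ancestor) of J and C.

J

Ancestors of J (toward the root): J, A, F.
Ancestors of C: C, J, A, F.
The deepest node appearing in both lists is J.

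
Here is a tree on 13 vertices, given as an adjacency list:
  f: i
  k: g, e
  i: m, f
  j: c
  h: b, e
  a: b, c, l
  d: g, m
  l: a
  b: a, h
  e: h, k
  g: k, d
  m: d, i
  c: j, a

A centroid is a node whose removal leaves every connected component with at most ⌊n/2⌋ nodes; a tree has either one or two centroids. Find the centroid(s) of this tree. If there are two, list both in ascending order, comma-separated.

e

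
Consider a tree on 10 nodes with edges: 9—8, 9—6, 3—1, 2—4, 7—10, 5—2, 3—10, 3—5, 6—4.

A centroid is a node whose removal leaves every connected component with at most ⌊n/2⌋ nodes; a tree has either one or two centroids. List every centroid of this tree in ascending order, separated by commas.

If 2 is removed the pieces have sizes 5, 4, all ≤ ⌊10/2⌋ = 5.
Its neighbour 5 also leaves a largest component of size 5, so both are centroids.

2, 5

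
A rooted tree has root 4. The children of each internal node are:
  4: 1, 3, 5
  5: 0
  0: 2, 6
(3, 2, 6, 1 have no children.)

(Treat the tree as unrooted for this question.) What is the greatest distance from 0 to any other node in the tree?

Distances from 0 peak at 3, attained at 3 (1 also at distance 3).
0 – 5 – 4 – 3

3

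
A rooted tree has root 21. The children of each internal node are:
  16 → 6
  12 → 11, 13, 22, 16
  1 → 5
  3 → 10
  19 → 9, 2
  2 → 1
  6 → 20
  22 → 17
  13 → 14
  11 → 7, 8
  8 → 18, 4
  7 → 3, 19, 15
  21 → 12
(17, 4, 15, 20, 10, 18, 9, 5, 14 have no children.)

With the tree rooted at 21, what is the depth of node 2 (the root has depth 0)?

5

Path from 21 to 2: 21 – 12 – 11 – 7 – 19 – 2, which has 5 edges.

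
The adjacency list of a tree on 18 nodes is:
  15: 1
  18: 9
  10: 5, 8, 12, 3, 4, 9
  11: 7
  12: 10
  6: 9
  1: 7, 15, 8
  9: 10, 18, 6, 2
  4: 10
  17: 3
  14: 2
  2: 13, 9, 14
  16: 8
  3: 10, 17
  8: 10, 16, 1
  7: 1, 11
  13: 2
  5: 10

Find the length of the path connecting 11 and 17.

11 - 7 - 1 - 8 - 10 - 3 - 17: 6 edges.

6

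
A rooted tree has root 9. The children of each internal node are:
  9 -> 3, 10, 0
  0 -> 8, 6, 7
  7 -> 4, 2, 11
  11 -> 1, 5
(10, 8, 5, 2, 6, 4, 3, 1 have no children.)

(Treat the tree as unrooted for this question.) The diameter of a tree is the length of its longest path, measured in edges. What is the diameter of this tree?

BFS from 1 reaches 10 last, at distance 5; BFS from 10 confirms no node is farther.
Path: 1-11-7-0-9-10.

5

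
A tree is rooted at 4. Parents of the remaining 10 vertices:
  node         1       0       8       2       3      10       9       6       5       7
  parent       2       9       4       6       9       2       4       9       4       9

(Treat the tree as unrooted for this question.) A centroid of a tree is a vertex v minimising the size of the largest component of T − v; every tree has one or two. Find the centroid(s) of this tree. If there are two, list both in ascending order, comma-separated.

9

Delete 9: the remaining components have sizes 4, 3, 1, 1, 1. Max 4 ≤ 5, so 9 is a centroid.
Every other node leaves some component of size > 5, so the centroid is unique.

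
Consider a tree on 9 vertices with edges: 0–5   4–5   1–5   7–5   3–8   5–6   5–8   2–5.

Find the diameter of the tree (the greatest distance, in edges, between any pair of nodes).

3

A longest path is 3-8-5-0, with 3 edges.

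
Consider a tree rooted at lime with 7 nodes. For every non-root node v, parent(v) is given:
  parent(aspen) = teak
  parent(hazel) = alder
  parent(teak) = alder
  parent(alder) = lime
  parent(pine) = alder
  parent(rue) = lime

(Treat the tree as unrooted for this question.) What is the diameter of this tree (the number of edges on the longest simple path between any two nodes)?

Starting from rue, a farthest node is aspen at distance 4.
One longest path: rue-lime-alder-teak-aspen.
So the diameter is 4.

4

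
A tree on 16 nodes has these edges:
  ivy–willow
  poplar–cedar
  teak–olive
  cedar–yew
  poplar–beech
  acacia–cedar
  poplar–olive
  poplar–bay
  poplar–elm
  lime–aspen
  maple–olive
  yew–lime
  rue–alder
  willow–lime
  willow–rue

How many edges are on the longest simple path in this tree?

Starting from maple, a farthest node is alder at distance 8.
One longest path: maple–olive–poplar–cedar–yew–lime–willow–rue–alder.
So the diameter is 8.

8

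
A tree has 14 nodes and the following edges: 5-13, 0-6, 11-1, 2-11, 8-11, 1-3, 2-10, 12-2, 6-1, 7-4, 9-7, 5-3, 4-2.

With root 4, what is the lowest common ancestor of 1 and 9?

4

1's ancestor chain is 1, 11, 2, 4 and 9's is 9, 7, 4; they first meet at 4.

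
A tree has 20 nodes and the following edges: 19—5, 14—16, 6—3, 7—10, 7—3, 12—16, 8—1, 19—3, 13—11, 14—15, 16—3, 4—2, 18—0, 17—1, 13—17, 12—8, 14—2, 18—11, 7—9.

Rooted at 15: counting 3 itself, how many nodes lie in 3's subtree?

The subtree rooted at 3 contains: 3, 19, 6, 7, 5, 9, 10 — 7 nodes.

7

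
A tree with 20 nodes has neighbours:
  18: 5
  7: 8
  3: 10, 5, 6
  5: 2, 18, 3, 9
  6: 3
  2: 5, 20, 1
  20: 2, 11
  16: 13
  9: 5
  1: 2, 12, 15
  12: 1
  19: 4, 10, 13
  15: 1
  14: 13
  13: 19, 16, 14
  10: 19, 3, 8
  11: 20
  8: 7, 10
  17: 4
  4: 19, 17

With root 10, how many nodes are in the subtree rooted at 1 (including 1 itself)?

3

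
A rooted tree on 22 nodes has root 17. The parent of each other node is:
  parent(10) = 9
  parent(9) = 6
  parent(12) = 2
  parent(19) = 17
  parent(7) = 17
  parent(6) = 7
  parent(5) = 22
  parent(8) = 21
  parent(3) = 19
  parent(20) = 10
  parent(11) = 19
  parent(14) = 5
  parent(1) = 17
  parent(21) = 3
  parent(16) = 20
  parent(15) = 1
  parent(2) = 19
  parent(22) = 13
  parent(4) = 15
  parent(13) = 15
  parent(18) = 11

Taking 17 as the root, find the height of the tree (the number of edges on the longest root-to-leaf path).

6

The longest root-to-leaf path is 17 → 1 → 15 → 13 → 22 → 5 → 14 (6 edges).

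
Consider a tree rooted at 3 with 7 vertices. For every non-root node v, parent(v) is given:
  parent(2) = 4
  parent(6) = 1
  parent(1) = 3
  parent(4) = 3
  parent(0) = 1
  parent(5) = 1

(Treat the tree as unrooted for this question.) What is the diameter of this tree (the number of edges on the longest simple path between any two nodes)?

4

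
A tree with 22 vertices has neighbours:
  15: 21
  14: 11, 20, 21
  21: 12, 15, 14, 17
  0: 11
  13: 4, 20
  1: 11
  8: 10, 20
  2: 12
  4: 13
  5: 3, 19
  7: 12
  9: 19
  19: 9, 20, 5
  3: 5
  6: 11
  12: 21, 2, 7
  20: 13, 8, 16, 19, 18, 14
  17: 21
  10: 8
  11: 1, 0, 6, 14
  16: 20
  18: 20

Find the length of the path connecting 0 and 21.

3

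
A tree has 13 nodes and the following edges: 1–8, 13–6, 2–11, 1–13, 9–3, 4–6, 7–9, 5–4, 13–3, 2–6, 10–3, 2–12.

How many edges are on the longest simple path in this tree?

6

Starting from 11, a farthest node is 7 at distance 6.
One longest path: 11–2–6–13–3–9–7.
So the diameter is 6.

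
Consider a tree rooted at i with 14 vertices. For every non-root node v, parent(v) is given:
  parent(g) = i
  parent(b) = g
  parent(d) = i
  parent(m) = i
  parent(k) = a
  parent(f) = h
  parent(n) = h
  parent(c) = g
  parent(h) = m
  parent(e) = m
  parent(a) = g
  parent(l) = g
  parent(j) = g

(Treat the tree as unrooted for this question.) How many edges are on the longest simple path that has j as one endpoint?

The node farthest from j is f (n also at distance 5), via j–g–i–m–h–f — 5 edges.

5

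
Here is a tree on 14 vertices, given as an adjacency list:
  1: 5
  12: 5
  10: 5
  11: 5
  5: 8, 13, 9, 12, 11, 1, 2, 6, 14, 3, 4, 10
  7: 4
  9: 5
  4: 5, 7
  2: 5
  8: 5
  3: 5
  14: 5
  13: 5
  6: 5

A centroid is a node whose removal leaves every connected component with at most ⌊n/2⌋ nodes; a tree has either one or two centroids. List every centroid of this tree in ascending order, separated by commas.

5

Removing 5 splits the tree into components of sizes 2, 1, 1, 1, 1, 1, 1, 1, 1, 1, 1, 1; the largest is 2 ≤ ⌊14/2⌋ = 7.
No neighbour of 5 does as well, so 5 is the unique centroid.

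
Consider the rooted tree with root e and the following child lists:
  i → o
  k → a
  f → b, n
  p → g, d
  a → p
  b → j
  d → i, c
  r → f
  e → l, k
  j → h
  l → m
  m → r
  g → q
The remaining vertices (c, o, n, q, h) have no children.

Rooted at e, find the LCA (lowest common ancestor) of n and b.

f

n's ancestor chain is n, f, r, m, l, e and b's is b, f, r, m, l, e; they first meet at f.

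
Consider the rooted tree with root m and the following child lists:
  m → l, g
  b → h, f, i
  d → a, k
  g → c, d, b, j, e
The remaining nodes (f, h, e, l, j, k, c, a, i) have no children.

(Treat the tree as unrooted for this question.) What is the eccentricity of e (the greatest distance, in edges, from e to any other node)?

3

A farthest node from e is l (f, i, h, a, k also at distance 3).
The path e-g-m-l has 3 edges.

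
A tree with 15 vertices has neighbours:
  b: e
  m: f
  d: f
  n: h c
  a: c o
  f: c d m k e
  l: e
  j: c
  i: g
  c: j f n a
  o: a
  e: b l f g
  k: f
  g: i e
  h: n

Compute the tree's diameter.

6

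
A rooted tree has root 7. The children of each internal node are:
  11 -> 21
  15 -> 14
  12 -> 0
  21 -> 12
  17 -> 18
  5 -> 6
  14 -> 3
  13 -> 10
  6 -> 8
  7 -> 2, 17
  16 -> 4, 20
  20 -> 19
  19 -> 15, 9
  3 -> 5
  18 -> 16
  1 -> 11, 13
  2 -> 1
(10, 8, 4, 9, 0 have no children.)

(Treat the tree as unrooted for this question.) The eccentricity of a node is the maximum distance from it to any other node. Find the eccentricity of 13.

The node farthest from 13 is 8, via 13–1–2–7–17–18–16–20–19–15–14–3–5–6–8 — 14 edges.

14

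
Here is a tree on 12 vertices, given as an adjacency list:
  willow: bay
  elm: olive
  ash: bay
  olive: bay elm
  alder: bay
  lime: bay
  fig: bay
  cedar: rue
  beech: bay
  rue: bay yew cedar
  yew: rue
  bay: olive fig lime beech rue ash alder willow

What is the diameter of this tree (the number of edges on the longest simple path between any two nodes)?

BFS from cedar reaches elm last, at distance 4; BFS from elm confirms no node is farther.
Path: cedar-rue-bay-olive-elm.

4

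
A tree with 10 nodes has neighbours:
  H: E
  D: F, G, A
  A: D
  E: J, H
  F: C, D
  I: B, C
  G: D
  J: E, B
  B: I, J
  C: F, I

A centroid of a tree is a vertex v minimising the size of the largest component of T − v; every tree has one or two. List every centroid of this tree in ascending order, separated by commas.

C, I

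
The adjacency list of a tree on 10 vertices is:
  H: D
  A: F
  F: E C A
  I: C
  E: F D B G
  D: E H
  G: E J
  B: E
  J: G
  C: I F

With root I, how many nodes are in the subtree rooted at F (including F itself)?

8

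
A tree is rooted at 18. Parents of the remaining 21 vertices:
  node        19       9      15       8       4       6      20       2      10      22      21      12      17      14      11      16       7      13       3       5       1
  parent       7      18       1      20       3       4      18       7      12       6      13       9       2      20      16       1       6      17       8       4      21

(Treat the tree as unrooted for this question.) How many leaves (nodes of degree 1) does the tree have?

7

Degree-1 nodes: 5, 10, 11, 14, 15, 19, 22 — 7 of them.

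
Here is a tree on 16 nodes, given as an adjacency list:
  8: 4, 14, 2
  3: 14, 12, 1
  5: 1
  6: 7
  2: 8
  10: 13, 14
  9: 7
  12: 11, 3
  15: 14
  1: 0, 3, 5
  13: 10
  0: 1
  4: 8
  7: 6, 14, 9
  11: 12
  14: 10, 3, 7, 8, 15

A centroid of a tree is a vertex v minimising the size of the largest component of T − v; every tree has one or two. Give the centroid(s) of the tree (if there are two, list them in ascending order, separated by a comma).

If 14 is removed the pieces have sizes 6, 3, 3, 2, 1, all ≤ ⌊16/2⌋ = 8.
Every other node leaves some component of size > 8, so the centroid is unique.

14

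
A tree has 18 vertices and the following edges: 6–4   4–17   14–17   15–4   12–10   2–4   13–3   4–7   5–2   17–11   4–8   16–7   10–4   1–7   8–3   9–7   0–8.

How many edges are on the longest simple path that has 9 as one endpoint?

The node farthest from 9 is 13, via 9–7–4–8–3–13 — 5 edges.

5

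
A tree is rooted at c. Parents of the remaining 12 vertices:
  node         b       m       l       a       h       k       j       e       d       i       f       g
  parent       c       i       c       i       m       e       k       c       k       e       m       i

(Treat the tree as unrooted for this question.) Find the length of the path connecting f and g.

f – m – i – g: 3 edges.

3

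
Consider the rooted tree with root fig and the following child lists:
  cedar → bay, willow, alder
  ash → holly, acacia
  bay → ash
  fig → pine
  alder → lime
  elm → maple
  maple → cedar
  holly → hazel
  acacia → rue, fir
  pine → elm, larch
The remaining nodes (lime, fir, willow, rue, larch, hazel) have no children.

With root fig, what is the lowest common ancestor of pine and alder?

pine

Ancestors of pine (toward the root): pine, fig.
Ancestors of alder: alder, cedar, maple, elm, pine, fig.
The deepest node appearing in both lists is pine.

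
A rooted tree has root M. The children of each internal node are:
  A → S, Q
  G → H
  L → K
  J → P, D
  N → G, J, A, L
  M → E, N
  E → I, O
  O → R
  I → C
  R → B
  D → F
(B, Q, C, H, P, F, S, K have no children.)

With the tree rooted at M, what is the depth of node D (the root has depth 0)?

3

Path from M to D: M → N → J → D, which has 3 edges.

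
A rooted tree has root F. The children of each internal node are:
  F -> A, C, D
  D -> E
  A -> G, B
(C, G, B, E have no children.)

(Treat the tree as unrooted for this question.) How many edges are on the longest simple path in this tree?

BFS from E reaches G last, at distance 4; BFS from G confirms no node is farther.
Path: E–D–F–A–G.

4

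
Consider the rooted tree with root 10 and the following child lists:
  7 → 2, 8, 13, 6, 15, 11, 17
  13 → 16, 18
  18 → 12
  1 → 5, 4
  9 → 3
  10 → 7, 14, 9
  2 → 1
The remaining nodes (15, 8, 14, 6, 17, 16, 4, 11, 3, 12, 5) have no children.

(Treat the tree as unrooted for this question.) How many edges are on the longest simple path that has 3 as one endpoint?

The node farthest from 3 is 12 (4, 5 also at distance 6), via 3–9–10–7–13–18–12 — 6 edges.

6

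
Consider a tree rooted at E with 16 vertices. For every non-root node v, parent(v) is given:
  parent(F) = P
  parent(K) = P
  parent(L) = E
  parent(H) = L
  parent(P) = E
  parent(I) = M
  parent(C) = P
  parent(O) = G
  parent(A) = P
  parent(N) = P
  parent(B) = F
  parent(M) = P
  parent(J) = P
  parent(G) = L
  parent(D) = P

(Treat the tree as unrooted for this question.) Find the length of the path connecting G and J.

G–L–E–P–J: 4 edges.

4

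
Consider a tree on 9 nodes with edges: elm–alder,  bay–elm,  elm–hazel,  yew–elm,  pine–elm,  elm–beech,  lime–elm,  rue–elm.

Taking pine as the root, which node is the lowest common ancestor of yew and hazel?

Path yew→root: yew elm pine; path hazel→root: hazel elm pine.
First common node: elm.

elm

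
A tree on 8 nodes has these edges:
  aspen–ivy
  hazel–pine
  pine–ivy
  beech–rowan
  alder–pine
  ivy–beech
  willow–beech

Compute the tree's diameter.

4

BFS from willow reaches alder last, at distance 4; BFS from alder confirms no node is farther.
Path: willow-beech-ivy-pine-alder.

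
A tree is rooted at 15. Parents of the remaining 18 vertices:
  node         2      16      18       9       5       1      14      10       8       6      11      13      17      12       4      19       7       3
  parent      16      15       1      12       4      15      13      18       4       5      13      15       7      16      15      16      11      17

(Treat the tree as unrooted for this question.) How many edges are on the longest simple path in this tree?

Starting from 3, a farthest node is 9 at distance 8.
One longest path: 3 – 17 – 7 – 11 – 13 – 15 – 16 – 12 – 9.
So the diameter is 8.

8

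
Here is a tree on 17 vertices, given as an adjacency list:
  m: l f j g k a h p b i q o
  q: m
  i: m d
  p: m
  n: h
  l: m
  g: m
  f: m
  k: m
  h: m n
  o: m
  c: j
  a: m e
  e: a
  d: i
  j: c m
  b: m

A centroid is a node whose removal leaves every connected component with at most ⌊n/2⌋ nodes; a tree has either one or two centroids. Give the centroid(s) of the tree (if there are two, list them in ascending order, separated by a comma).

m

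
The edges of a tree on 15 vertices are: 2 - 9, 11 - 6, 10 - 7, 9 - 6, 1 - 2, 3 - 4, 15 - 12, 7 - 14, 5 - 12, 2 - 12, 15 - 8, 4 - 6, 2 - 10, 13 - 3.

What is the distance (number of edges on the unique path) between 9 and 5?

9 – 2 – 12 – 5: 3 edges.

3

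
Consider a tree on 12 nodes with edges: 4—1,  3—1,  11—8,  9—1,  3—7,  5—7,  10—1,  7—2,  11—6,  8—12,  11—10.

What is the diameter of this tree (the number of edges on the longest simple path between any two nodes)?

Starting from 12, a farthest node is 5 at distance 7.
One longest path: 12 – 8 – 11 – 10 – 1 – 3 – 7 – 5.
So the diameter is 7.

7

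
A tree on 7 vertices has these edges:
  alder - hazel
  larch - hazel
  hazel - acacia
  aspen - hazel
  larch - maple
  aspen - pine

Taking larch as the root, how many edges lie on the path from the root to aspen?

2

Climbing from aspen to the root: aspen – hazel – larch. That's 2 steps.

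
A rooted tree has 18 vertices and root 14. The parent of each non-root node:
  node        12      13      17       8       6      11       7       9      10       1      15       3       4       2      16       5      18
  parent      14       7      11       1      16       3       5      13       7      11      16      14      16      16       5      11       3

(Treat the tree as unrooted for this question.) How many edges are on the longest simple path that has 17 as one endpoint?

5

A farthest node from 17 is 9.
The path 17 – 11 – 5 – 7 – 13 – 9 has 5 edges.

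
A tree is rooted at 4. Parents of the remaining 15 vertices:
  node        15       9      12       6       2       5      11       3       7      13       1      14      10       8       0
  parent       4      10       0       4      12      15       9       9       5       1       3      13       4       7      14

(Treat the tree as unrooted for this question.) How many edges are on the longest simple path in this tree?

13

BFS from 8 reaches 2 last, at distance 13; BFS from 2 confirms no node is farther.
Path: 8–7–5–15–4–10–9–3–1–13–14–0–12–2.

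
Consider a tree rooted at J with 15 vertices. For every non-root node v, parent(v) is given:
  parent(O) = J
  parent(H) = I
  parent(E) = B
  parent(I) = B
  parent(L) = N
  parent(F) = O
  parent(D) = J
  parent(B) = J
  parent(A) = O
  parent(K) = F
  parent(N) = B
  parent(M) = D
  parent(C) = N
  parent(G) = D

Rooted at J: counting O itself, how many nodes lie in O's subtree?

4

O's subtree: {O, F, A, K}, size 4.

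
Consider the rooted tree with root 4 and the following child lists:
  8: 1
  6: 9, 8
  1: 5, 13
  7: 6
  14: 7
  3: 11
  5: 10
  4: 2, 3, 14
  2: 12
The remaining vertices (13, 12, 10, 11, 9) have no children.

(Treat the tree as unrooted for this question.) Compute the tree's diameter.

9

Starting from 10, a farthest node is 11 at distance 9.
One longest path: 10–5–1–8–6–7–14–4–3–11.
So the diameter is 9.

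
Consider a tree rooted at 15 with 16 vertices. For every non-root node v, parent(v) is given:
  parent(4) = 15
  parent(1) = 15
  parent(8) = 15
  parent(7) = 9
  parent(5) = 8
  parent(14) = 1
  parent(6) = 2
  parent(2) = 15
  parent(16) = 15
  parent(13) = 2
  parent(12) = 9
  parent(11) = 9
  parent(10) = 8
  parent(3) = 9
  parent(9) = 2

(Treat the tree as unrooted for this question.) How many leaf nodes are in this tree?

11

Degree-1 nodes: 3, 4, 5, 6, 7, 10, 11, 12, 13, 14, 16 — 11 of them.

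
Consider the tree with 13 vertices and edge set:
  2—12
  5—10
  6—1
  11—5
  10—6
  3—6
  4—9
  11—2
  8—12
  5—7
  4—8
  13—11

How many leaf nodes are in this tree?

5

The leaves are 1, 3, 7, 9, 13.
That is 5 leaves.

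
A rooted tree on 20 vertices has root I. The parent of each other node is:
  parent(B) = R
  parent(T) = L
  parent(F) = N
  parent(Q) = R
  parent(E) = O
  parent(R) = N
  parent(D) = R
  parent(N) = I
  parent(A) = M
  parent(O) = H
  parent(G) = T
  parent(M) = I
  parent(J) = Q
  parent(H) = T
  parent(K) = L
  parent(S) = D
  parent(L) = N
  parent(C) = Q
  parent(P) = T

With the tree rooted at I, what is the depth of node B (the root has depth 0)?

Path from I to B: I – N – R – B, which has 3 edges.

3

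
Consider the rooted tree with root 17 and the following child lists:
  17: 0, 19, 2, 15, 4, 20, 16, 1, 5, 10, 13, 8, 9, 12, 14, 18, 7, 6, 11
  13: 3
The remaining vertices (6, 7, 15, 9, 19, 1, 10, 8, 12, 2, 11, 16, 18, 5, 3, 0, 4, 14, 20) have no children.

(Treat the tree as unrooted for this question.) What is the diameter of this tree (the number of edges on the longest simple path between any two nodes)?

Starting from 3, a farthest node is 15 at distance 3.
One longest path: 3 – 13 – 17 – 15.
So the diameter is 3.

3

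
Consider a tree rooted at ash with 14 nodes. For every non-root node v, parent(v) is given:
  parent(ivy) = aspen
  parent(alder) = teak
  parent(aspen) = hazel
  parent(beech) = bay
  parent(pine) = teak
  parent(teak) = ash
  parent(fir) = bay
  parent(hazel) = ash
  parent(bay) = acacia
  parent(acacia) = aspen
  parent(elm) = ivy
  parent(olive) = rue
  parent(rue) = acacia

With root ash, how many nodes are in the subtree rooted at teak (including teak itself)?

3

teak's subtree: {teak, alder, pine}, size 3.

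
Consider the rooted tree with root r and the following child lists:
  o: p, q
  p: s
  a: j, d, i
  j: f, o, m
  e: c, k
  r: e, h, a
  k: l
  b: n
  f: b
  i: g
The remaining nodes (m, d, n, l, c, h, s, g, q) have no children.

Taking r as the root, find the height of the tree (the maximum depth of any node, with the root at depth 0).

The longest root-to-leaf path is r–a–j–f–b–n (5 edges).

5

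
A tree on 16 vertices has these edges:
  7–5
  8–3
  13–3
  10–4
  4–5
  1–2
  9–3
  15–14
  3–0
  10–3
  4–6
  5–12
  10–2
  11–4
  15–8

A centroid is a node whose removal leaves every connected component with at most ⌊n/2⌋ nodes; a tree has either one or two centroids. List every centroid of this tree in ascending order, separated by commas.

Removing 10 splits the tree into components of sizes 7, 6, 2; the largest is 7 ≤ ⌊16/2⌋ = 8.
Every other node leaves some component of size > 8, so the centroid is unique.

10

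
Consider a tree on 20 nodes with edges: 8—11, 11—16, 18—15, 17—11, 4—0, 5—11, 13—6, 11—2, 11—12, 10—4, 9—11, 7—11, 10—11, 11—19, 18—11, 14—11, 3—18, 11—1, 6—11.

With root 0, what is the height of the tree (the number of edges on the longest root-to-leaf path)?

5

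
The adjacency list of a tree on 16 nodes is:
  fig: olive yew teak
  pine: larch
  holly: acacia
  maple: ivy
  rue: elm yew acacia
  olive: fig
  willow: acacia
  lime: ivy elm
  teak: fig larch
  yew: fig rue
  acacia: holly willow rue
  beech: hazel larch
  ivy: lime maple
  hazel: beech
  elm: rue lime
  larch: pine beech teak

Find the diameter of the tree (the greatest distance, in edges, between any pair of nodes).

10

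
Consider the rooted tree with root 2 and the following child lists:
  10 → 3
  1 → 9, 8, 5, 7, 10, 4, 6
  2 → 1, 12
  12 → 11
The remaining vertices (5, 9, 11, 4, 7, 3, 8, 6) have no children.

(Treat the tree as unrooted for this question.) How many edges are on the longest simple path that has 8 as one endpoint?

4

Distances from 8 peak at 4, attained at 11.
8–1–2–12–11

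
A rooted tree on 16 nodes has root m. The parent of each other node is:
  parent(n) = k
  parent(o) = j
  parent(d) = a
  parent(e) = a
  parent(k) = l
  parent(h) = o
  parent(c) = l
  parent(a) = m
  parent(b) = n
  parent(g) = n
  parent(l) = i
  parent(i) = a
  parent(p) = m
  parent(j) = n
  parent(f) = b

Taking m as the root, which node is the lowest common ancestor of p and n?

p's ancestor chain is p, m and n's is n, k, l, i, a, m; they first meet at m.

m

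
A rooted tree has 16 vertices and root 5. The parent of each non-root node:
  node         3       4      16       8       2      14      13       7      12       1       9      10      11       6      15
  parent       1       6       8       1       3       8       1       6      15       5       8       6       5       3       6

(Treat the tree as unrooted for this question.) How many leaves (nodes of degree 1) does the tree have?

10

Degree-1 nodes: 2, 4, 7, 9, 10, 11, 12, 13, 14, 16 — 10 of them.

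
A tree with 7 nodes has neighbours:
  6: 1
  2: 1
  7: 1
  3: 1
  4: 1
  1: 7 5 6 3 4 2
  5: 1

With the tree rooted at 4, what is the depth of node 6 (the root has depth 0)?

2

4 – 1 – 6 — 2 edges.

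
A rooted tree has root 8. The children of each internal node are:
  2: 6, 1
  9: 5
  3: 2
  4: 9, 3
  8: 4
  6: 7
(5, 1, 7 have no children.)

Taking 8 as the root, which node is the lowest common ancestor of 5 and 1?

4

Path 5→root: 5 9 4 8; path 1→root: 1 2 3 4 8.
First common node: 4.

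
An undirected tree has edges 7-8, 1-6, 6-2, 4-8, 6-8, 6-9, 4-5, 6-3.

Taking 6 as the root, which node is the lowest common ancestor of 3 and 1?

6

3's ancestor chain is 3, 6 and 1's is 1, 6; they first meet at 6.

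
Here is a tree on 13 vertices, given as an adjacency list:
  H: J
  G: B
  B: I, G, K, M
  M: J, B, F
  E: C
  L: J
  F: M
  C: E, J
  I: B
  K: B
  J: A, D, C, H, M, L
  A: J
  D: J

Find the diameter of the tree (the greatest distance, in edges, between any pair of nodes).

BFS from K reaches E last, at distance 5; BFS from E confirms no node is farther.
Path: K–B–M–J–C–E.

5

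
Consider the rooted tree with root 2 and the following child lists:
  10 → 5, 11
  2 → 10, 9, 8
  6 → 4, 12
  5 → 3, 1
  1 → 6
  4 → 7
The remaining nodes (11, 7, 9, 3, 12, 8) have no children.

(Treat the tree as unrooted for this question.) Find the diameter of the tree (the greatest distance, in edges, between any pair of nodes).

BFS from 7 reaches 8 last, at distance 7; BFS from 8 confirms no node is farther.
Path: 7-4-6-1-5-10-2-8.

7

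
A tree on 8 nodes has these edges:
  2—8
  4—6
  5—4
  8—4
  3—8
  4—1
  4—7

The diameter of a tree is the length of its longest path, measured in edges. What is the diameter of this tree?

3

Starting from 3, a farthest node is 7 at distance 3.
One longest path: 3–8–4–7.
So the diameter is 3.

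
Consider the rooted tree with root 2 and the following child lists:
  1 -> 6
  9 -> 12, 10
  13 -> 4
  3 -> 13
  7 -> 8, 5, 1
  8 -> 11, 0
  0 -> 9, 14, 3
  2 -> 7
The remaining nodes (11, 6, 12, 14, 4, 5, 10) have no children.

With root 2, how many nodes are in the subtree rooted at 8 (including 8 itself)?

10

The subtree rooted at 8 contains: 8, 11, 0, 9, 3, 14, 10, 12, 13, 4 — 10 nodes.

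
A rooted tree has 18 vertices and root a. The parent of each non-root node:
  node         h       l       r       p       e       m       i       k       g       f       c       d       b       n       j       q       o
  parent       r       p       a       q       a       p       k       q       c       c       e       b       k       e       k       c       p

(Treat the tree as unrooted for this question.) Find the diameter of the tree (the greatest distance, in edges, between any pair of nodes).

8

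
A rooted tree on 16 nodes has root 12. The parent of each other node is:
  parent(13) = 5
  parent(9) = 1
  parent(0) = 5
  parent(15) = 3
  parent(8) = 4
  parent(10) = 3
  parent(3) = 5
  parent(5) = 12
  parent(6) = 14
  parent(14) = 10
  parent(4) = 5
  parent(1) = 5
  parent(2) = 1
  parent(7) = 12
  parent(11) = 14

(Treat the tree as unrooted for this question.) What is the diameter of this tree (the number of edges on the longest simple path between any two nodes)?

BFS from 2 reaches 6 last, at distance 6; BFS from 6 confirms no node is farther.
Path: 2 - 1 - 5 - 3 - 10 - 14 - 6.

6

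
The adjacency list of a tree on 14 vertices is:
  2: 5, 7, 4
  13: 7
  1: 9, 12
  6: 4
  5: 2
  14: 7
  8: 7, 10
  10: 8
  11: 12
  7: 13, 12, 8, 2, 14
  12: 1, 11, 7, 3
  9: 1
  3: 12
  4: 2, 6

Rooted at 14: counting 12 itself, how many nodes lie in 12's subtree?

5

12's subtree: {12, 1, 3, 11, 9}, size 5.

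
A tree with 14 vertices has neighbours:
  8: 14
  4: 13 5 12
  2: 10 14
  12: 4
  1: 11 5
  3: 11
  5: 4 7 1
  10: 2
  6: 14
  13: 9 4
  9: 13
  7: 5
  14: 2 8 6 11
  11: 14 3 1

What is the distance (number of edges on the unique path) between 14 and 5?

3

14 – 11 – 1 – 5: 3 edges.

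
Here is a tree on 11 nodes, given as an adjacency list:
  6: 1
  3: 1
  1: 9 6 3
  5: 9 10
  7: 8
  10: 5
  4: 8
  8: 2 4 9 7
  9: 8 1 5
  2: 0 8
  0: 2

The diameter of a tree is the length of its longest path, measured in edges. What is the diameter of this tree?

5

A longest path is 6–1–9–8–2–0, with 5 edges.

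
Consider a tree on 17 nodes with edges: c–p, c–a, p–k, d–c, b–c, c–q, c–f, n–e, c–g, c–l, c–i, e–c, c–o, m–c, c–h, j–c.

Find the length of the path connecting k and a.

3

The path is k–p–c–a, which has 3 edges.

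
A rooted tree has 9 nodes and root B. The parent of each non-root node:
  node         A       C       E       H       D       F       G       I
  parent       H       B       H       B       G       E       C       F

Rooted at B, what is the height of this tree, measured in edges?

4

A deepest node is I, reached by B – H – E – F – I.
That path has 4 edges, so the height is 4.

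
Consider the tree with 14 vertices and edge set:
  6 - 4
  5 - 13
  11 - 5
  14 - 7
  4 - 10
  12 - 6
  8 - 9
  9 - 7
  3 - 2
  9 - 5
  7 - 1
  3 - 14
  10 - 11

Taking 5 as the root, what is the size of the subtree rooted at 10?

Descendants of 10 (including itself): 10, 4, 6, 12. That's 4.

4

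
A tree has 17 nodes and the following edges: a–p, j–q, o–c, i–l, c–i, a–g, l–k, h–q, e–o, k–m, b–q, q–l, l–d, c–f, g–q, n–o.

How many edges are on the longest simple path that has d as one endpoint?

A farthest node from d is e (n, p also at distance 5).
The path d – l – i – c – o – e has 5 edges.

5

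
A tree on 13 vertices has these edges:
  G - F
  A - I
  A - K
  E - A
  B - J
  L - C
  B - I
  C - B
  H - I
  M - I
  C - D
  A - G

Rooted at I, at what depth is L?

I–B–C–L — 3 edges.

3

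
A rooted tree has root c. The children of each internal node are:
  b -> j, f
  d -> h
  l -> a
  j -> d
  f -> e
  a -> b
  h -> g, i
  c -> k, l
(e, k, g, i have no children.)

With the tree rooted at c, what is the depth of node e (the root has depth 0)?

5

Climbing from e to the root: e – f – b – a – l – c. That's 5 steps.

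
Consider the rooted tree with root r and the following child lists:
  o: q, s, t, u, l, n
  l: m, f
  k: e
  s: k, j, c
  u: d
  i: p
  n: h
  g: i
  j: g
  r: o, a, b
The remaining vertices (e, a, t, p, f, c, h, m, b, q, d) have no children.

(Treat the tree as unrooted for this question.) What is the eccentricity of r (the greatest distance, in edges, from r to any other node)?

6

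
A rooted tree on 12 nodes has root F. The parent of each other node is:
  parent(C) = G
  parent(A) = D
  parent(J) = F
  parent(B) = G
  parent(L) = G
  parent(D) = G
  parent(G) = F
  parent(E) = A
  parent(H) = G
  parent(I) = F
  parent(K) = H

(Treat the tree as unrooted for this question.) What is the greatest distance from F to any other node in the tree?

A farthest node from F is E.
The path F–G–D–A–E has 4 edges.

4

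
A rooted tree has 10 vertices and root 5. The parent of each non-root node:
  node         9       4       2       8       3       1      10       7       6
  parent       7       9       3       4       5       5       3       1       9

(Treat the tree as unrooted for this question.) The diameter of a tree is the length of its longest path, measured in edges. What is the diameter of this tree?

7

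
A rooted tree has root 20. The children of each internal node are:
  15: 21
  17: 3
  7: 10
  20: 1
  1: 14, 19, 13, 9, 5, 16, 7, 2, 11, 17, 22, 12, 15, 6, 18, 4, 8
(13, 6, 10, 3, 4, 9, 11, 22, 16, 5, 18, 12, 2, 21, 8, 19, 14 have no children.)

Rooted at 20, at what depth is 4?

Path from 20 to 4: 20–1–4, which has 2 edges.

2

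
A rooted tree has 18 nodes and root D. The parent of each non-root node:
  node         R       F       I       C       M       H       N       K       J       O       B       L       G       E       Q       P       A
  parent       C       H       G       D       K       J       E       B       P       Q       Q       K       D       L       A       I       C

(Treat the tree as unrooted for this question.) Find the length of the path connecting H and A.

7

The path is H – J – P – I – G – D – C – A, which has 7 edges.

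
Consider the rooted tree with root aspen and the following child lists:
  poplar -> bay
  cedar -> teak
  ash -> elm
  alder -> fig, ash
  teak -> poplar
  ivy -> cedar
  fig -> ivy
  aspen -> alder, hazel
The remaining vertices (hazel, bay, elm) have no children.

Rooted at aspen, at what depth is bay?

7

aspen → alder → fig → ivy → cedar → teak → poplar → bay — 7 edges.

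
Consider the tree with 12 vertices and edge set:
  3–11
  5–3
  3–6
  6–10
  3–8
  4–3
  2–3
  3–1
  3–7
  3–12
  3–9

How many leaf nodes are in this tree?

10

The leaves are 1, 2, 4, 5, 7, 8, 9, 10, 11, 12.
That is 10 leaves.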